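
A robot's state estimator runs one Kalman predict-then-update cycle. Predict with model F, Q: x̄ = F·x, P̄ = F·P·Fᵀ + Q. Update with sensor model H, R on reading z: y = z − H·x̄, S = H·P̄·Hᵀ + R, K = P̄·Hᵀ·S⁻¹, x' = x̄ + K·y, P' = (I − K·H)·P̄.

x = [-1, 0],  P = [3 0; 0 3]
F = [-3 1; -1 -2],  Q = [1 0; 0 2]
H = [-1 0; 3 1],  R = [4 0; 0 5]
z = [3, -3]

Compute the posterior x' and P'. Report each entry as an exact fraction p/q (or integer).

x' = [-3183/1949, 3097/1949]
P' = [2692/1949 -6156/1949; -6156/1949 21578/1949]

x̄ = F·x = [3, 1]
P̄ = F·P·Fᵀ + Q = [31 3; 3 17]
y = z − H·x̄ = [6, -13]
S = H·P̄·Hᵀ + R = [35 -96; -96 319]
K = P̄·Hᵀ·S⁻¹ = [-673/1949 384/1949; 1539/1949 622/1949]
x' = x̄ + K·y = [-3183/1949, 3097/1949]
P' = (I − K·H)·P̄ = [2692/1949 -6156/1949; -6156/1949 21578/1949]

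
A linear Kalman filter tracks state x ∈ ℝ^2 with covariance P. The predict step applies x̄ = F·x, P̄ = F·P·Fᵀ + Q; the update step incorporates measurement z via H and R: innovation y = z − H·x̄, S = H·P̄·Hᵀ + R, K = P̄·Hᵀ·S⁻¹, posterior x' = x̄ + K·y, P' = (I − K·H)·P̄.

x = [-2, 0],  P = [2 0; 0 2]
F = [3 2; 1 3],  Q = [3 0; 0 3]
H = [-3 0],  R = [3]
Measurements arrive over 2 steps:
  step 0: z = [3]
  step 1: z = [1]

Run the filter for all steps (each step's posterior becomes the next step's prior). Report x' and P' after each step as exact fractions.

step 0: x' = [-93/88, 47/44], P' = [29/88 9/44; 9/44 263/22]
step 1: x' = [-1008/2987, 9189/2987], P' = [4949/14935 6597/14935; 6597/14935 191276/14935]

step 0: x̄ = F·x = [-6, -2]
step 0: P̄ = F·P·Fᵀ + Q = [29 18; 18 23]
step 0: y = z − H·x̄ = [-15]
step 0: S = H·P̄·Hᵀ + R = [264]
step 0: K = P̄·Hᵀ·S⁻¹ = [-29/88; -9/44]
step 0: x' = x̄ + K·y = [-93/88, 47/44]
step 0: P' = (I − K·H)·P̄ = [29/88 9/44; 9/44 263/22]
step 1: x̄ = F·x = [-91/88, 189/88]
step 1: P̄ = F·P·Fᵀ + Q = [4949/88 6597/88; 6597/88 9869/88]
step 1: y = z − H·x̄ = [-185/88]
step 1: S = H·P̄·Hᵀ + R = [44805/88]
step 1: K = P̄·Hᵀ·S⁻¹ = [-4949/14935; -6597/14935]
step 1: x' = x̄ + K·y = [-1008/2987, 9189/2987]
step 1: P' = (I − K·H)·P̄ = [4949/14935 6597/14935; 6597/14935 191276/14935]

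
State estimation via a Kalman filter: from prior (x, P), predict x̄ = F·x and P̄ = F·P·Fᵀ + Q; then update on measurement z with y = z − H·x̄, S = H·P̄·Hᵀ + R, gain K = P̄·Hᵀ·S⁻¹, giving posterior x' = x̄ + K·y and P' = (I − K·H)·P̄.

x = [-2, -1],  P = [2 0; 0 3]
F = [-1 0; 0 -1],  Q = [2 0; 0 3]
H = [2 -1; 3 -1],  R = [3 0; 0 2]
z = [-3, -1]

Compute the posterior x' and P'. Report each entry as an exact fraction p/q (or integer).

x' = [11/25, 131/50]
P' = [18/25 39/25; 39/25 219/50]

x̄ = F·x = [2, 1]
P̄ = F·P·Fᵀ + Q = [4 0; 0 6]
y = z − H·x̄ = [-6, -6]
S = H·P̄·Hᵀ + R = [25 30; 30 44]
K = P̄·Hᵀ·S⁻¹ = [-1/25 3/10; -21/50 3/20]
x' = x̄ + K·y = [11/25, 131/50]
P' = (I − K·H)·P̄ = [18/25 39/25; 39/25 219/50]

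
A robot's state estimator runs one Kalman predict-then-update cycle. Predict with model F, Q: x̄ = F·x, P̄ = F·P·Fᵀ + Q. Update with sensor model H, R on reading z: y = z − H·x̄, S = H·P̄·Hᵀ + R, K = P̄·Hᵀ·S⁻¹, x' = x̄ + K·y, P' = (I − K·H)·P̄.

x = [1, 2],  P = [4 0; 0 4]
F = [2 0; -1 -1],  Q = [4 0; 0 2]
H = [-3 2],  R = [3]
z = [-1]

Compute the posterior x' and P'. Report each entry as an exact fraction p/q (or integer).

x̄ = F·x = [2, -3]
P̄ = F·P·Fᵀ + Q = [20 -8; -8 10]
y = z − H·x̄ = [11]
S = H·P̄·Hᵀ + R = [319]
K = P̄·Hᵀ·S⁻¹ = [-76/319; 4/29]
x' = x̄ + K·y = [-18/29, -43/29]
P' = (I − K·H)·P̄ = [604/319 72/29; 72/29 114/29]

x' = [-18/29, -43/29]
P' = [604/319 72/29; 72/29 114/29]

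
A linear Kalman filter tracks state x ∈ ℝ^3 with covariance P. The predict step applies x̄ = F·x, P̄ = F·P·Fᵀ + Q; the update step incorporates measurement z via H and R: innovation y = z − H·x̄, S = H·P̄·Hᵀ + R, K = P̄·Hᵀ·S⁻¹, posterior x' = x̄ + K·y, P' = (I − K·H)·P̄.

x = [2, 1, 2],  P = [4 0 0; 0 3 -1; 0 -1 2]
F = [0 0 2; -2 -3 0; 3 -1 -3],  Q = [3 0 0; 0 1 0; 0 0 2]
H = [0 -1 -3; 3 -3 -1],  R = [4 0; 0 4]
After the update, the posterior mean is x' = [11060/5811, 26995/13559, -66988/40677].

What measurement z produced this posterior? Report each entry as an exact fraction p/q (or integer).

x̄ = F·x = [4, -7, -1]
P̄ = F·P·Fᵀ + Q = [11 6 -10; 6 44 -24; -10 -24 53]
S = H·P̄·Hᵀ + R = [381 123; 123 360]
K = P̄·Hᵀ·S⁻¹ = [265/5811 313/5811; 2350/13559 -12578/40677; -15749/40677 4138/40677]
x' − x̄ = [-12184/5811, 121908/13559, -26311/40677] = K·y
y = (KᵀK)⁻¹·Kᵀ·(x' − x̄) = [-7, -33]
z = y + H·x̄ = [-7, -33] + [10, 34] = [3, 1]

z = [3, 1]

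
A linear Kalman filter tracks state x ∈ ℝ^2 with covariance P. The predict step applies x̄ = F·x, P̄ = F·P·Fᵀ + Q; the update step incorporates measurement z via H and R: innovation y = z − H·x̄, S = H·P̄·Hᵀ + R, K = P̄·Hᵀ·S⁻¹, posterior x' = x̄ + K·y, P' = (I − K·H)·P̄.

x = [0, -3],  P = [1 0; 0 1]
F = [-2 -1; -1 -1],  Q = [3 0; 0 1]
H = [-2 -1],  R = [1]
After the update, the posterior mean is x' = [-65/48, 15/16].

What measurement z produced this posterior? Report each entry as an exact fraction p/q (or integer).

z = [2]

x̄ = F·x = [3, 3]
P̄ = F·P·Fᵀ + Q = [8 3; 3 3]
S = H·P̄·Hᵀ + R = [48]
K = P̄·Hᵀ·S⁻¹ = [-19/48; -3/16]
x' − x̄ = [-209/48, -33/16] = K·y
y = (KᵀK)⁻¹·Kᵀ·(x' − x̄) = [11]
z = y + H·x̄ = [11] + [-9] = [2]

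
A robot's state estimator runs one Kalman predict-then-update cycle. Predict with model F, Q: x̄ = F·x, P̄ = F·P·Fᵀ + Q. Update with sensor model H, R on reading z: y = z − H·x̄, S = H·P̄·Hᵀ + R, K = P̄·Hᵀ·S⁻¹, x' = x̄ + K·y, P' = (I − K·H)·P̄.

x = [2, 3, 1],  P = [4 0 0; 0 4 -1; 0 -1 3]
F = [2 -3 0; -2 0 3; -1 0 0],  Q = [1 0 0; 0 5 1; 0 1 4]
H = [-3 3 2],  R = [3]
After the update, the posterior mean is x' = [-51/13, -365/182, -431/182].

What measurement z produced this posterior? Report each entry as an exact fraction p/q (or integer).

x̄ = F·x = [-5, -1, -2]
P̄ = F·P·Fᵀ + Q = [53 -7 -8; -7 48 9; -8 9 8]
S = H·P̄·Hᵀ + R = [1274]
K = P̄·Hᵀ·S⁻¹ = [-2/13; 183/1274; 67/1274]
x' − x̄ = [14/13, -183/182, -67/182] = K·y
y = (KᵀK)⁻¹·Kᵀ·(x' − x̄) = [-7]
z = y + H·x̄ = [-7] + [8] = [1]

z = [1]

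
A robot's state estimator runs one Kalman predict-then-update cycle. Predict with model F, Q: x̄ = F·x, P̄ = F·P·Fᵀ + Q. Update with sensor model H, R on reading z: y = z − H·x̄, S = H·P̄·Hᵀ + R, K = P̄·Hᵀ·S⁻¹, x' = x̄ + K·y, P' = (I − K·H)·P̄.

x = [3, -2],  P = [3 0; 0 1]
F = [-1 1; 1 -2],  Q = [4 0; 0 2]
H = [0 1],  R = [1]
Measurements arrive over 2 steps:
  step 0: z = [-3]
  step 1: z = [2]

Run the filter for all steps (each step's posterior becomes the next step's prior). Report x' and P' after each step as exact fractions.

step 0: x̄ = F·x = [-5, 7]
step 0: P̄ = F·P·Fᵀ + Q = [8 -5; -5 9]
step 0: y = z − H·x̄ = [-10]
step 0: S = H·P̄·Hᵀ + R = [10]
step 0: K = P̄·Hᵀ·S⁻¹ = [-1/2; 9/10]
step 0: x' = x̄ + K·y = [0, -2]
step 0: P' = (I − K·H)·P̄ = [11/2 -1/2; -1/2 9/10]
step 1: x̄ = F·x = [-2, 4]
step 1: P̄ = F·P·Fᵀ + Q = [57/5 -44/5; -44/5 131/10]
step 1: y = z − H·x̄ = [-2]
step 1: S = H·P̄·Hᵀ + R = [141/10]
step 1: K = P̄·Hᵀ·S⁻¹ = [-88/141; 131/141]
step 1: x' = x̄ + K·y = [-106/141, 302/141]
step 1: P' = (I − K·H)·P̄ = [833/141 -88/141; -88/141 131/141]

step 0: x' = [0, -2], P' = [11/2 -1/2; -1/2 9/10]
step 1: x' = [-106/141, 302/141], P' = [833/141 -88/141; -88/141 131/141]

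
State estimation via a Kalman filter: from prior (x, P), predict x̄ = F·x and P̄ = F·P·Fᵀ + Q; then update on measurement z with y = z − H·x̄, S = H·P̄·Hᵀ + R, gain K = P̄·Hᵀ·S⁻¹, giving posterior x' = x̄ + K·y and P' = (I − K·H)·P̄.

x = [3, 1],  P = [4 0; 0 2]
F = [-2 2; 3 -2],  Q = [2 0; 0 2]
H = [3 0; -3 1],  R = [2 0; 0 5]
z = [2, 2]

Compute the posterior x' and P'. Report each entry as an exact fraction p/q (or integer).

x' = [217/459, 1189/459]
P' = [151/918 89/459; 89/459 1412/459]

x̄ = F·x = [-4, 7]
P̄ = F·P·Fᵀ + Q = [26 -32; -32 46]
y = z − H·x̄ = [14, -17]
S = H·P̄·Hᵀ + R = [236 -330; -330 477]
K = P̄·Hᵀ·S⁻¹ = [151/612 -55/918; 89/306 229/459]
x' = x̄ + K·y = [217/459, 1189/459]
P' = (I − K·H)·P̄ = [151/918 89/459; 89/459 1412/459]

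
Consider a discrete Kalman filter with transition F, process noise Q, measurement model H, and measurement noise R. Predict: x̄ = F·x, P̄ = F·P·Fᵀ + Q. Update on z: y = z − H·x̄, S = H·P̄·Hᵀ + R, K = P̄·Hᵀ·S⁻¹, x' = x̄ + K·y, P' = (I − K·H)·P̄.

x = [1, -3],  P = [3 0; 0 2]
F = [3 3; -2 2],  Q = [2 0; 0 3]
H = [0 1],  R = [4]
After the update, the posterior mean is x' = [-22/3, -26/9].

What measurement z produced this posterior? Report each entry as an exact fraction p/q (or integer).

z = [-2]

x̄ = F·x = [-6, -8]
P̄ = F·P·Fᵀ + Q = [47 -6; -6 23]
S = H·P̄·Hᵀ + R = [27]
K = P̄·Hᵀ·S⁻¹ = [-2/9; 23/27]
x' − x̄ = [-4/3, 46/9] = K·y
y = (KᵀK)⁻¹·Kᵀ·(x' − x̄) = [6]
z = y + H·x̄ = [6] + [-8] = [-2]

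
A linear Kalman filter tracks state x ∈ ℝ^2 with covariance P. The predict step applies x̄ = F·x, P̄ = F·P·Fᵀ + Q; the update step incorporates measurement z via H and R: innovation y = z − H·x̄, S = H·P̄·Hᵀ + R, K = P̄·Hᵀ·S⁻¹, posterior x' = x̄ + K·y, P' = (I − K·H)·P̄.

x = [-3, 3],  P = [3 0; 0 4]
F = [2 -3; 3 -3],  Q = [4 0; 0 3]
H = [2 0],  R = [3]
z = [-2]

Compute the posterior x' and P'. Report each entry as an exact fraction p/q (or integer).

x̄ = F·x = [-15, -18]
P̄ = F·P·Fᵀ + Q = [52 54; 54 66]
y = z − H·x̄ = [28]
S = H·P̄·Hᵀ + R = [211]
K = P̄·Hᵀ·S⁻¹ = [104/211; 108/211]
x' = x̄ + K·y = [-253/211, -774/211]
P' = (I − K·H)·P̄ = [156/211 162/211; 162/211 2262/211]

x' = [-253/211, -774/211]
P' = [156/211 162/211; 162/211 2262/211]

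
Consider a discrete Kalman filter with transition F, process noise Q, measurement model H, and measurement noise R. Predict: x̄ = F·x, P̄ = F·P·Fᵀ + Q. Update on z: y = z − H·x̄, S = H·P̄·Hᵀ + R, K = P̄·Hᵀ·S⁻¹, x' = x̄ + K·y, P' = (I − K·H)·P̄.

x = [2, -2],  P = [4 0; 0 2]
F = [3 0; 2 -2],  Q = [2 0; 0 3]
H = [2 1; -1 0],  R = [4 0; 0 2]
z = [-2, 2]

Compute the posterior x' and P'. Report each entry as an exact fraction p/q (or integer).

x̄ = F·x = [6, 8]
P̄ = F·P·Fᵀ + Q = [38 24; 24 27]
y = z − H·x̄ = [-22, 8]
S = H·P̄·Hᵀ + R = [279 -100; -100 40]
K = P̄·Hᵀ·S⁻¹ = [5/29 -301/580; 15/29 201/290]
x' = x̄ + K·y = [-282/145, 314/145]
P' = (I − K·H)·P̄ = [301/290 -201/145; -201/145 702/145]

x' = [-282/145, 314/145]
P' = [301/290 -201/145; -201/145 702/145]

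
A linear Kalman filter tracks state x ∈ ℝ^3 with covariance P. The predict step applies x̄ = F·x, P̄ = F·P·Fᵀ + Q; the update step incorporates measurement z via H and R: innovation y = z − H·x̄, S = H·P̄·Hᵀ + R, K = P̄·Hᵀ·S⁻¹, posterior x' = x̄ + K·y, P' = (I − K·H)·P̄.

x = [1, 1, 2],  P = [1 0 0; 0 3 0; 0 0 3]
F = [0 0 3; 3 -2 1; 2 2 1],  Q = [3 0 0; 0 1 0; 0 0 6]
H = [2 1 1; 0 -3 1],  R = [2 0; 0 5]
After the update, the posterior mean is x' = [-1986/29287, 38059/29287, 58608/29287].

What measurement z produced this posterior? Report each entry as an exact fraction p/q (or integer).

x̄ = F·x = [6, 3, 6]
P̄ = F·P·Fᵀ + Q = [30 9 9; 9 25 -3; 9 -3 25]
S = H·P̄·Hᵀ + R = [238 -80; -80 273]
K = P̄·Hᵀ·S⁻¹ = [9927/29287 978/29287; 2340/29287 -7682/29287; 6820/29287 5646/29287]
x' − x̄ = [-177708/29287, -49802/29287, -117114/29287] = K·y
y = (KᵀK)⁻¹·Kᵀ·(x' − x̄) = [-18, 1]
z = y + H·x̄ = [-18, 1] + [21, -3] = [3, -2]

z = [3, -2]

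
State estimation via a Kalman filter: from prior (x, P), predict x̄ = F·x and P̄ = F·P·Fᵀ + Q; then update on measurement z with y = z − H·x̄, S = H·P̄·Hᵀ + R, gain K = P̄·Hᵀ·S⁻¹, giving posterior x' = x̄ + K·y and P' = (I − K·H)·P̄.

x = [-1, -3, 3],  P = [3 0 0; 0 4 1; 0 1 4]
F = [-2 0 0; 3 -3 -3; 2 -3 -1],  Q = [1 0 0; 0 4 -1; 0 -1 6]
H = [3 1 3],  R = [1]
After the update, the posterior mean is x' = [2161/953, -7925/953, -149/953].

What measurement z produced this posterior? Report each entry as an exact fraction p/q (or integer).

z = [-2]

x̄ = F·x = [2, -3, 4]
P̄ = F·P·Fᵀ + Q = [13 -18 -12; -18 121 77; -12 77 64]
S = H·P̄·Hᵀ + R = [953]
K = P̄·Hᵀ·S⁻¹ = [-15/953; 298/953; 233/953]
x' − x̄ = [255/953, -5066/953, -3961/953] = K·y
y = (KᵀK)⁻¹·Kᵀ·(x' − x̄) = [-17]
z = y + H·x̄ = [-17] + [15] = [-2]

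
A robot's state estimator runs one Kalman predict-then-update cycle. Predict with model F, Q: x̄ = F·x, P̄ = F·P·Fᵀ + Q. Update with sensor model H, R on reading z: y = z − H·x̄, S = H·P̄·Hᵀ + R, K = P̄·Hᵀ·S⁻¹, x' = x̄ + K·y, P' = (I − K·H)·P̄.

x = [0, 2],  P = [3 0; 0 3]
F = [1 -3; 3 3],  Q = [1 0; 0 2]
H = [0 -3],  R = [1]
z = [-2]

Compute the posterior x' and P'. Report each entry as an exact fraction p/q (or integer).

x' = [-2166/505, 342/505]
P' = [12739/505 -18/505; -18/505 56/505]

x̄ = F·x = [-6, 6]
P̄ = F·P·Fᵀ + Q = [31 -18; -18 56]
y = z − H·x̄ = [16]
S = H·P̄·Hᵀ + R = [505]
K = P̄·Hᵀ·S⁻¹ = [54/505; -168/505]
x' = x̄ + K·y = [-2166/505, 342/505]
P' = (I − K·H)·P̄ = [12739/505 -18/505; -18/505 56/505]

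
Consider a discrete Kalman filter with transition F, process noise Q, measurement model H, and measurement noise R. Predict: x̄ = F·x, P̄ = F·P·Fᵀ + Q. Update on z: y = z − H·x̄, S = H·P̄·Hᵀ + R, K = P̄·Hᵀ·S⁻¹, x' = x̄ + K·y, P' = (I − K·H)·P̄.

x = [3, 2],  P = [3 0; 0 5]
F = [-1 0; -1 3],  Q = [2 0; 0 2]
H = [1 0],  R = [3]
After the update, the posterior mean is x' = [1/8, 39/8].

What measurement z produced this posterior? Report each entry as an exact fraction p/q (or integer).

z = [2]

x̄ = F·x = [-3, 3]
P̄ = F·P·Fᵀ + Q = [5 3; 3 50]
S = H·P̄·Hᵀ + R = [8]
K = P̄·Hᵀ·S⁻¹ = [5/8; 3/8]
x' − x̄ = [25/8, 15/8] = K·y
y = (KᵀK)⁻¹·Kᵀ·(x' − x̄) = [5]
z = y + H·x̄ = [5] + [-3] = [2]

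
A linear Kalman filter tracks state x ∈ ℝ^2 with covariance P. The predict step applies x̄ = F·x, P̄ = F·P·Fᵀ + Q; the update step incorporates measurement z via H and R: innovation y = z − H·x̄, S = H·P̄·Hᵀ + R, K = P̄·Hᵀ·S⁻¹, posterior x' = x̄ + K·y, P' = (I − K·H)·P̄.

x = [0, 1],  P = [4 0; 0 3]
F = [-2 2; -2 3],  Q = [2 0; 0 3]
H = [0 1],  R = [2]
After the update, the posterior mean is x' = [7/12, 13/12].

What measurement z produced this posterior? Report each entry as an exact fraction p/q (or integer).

z = [1]

x̄ = F·x = [2, 3]
P̄ = F·P·Fᵀ + Q = [30 34; 34 46]
S = H·P̄·Hᵀ + R = [48]
K = P̄·Hᵀ·S⁻¹ = [17/24; 23/24]
x' − x̄ = [-17/12, -23/12] = K·y
y = (KᵀK)⁻¹·Kᵀ·(x' − x̄) = [-2]
z = y + H·x̄ = [-2] + [3] = [1]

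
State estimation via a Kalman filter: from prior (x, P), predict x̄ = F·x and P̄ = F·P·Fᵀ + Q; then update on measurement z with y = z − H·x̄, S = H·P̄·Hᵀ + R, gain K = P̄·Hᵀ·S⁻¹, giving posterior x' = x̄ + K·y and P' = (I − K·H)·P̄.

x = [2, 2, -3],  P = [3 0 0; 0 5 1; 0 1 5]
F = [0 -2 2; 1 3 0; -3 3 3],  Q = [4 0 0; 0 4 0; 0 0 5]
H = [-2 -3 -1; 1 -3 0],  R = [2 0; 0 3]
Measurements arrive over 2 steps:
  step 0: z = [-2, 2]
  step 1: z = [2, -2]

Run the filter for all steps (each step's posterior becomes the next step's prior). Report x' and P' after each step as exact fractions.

step 0: x' = [174674/89485, 8471/89485, -41969/17897], P' = [359892/89485 93468/89485 -193428/17897; 93468/89485 51907/89485 -66267/17897; -193428/17897 -66267/17897 601265/17897]
step 1: x' = [829194904/5544560945, 4018760027/5544560945, -24861128157/5544560945], P' = [9278312124/5544560945 1757562372/5544560945 -21620748612/5544560945; 1757562372/5544560945 1949370971/5544560945 -8675912271/5544560945; -21620748612/5544560945 -8675912271/5544560945 73802259281/5544560945]

step 0: x̄ = F·x = [-10, 8, -9]
step 0: P̄ = F·P·Fᵀ + Q = [36 -24 0; -24 52 45; 0 45 140]
step 0: y = z − H·x̄ = [-7, 36]
step 0: S = H·P̄·Hᵀ + R = [736 459; 459 651]
step 0: K = P̄·Hᵀ·S⁻¹ = [-16524/89485 26496/89485; -5661/89485 -20751/89485; -7804/17897 1791/17897]
step 0: x' = x̄ + K·y = [174674/89485, 8471/89485, -41969/17897]
step 0: P' = (I − K·H)·P̄ = [359892/89485 93468/89485 -193428/17897; 93468/89485 51907/89485 -66267/17897; -193428/17897 -66267/17897 601265/17897]
step 1: x̄ = F·x = [-436632/89485, 200087/89485, -1128144/89485]
step 1: P̄ = F·P·Fᵀ + Q = [15241548/89485 -4420668/89485 24090156/89485; -4420668/89485 1745803/89485 -7056756/89485; 24090156/89485 -7056756/89485 40972607/89485]
step 1: y = z − H·x̄ = [-111107/8135, 77993/8135]
step 1: S = H·P̄·Hᵀ + R = [10800188/8135 -6663027/8135; -6663027/8135 5249658/8135]
step 1: K = P̄·Hᵀ·S⁻¹ = [-100389216/504050995 17340368/72007285; -31242063/504050995 -17708011/72007285; -206046602/504050995 19077871/72007285]
step 1: x' = x̄ + K·y = [829194904/5544560945, 4018760027/5544560945, -24861128157/5544560945]
step 1: P' = (I − K·H)·P̄ = [9278312124/5544560945 1757562372/5544560945 -21620748612/5544560945; 1757562372/5544560945 1949370971/5544560945 -8675912271/5544560945; -21620748612/5544560945 -8675912271/5544560945 73802259281/5544560945]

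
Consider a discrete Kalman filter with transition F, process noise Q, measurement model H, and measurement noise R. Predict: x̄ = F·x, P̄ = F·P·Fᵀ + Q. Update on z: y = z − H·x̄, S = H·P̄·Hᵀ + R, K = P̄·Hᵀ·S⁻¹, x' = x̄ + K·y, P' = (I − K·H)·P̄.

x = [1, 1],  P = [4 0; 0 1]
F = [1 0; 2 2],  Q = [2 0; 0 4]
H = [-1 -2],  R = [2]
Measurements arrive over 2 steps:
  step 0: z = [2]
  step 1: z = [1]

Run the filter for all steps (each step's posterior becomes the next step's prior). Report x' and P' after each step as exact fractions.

step 0: x' = [-53/68, -9/17], P' = [83/34 -18/17; -18/17 16/17]
step 1: x' = [92/609, -1222/1827], P' = [526/203 -676/609; -676/609 1724/1827]

step 0: x̄ = F·x = [1, 4]
step 0: P̄ = F·P·Fᵀ + Q = [6 8; 8 24]
step 0: y = z − H·x̄ = [11]
step 0: S = H·P̄·Hᵀ + R = [136]
step 0: K = P̄·Hᵀ·S⁻¹ = [-11/68; -7/17]
step 0: x' = x̄ + K·y = [-53/68, -9/17]
step 0: P' = (I − K·H)·P̄ = [83/34 -18/17; -18/17 16/17]
step 1: x̄ = F·x = [-53/68, -89/34]
step 1: P̄ = F·P·Fᵀ + Q = [151/34 47/17; 47/17 154/17]
step 1: y = z − H·x̄ = [-341/68]
step 1: S = H·P̄·Hᵀ + R = [1827/34]
step 1: K = P̄·Hᵀ·S⁻¹ = [-113/609; -710/1827]
step 1: x' = x̄ + K·y = [92/609, -1222/1827]
step 1: P' = (I − K·H)·P̄ = [526/203 -676/609; -676/609 1724/1827]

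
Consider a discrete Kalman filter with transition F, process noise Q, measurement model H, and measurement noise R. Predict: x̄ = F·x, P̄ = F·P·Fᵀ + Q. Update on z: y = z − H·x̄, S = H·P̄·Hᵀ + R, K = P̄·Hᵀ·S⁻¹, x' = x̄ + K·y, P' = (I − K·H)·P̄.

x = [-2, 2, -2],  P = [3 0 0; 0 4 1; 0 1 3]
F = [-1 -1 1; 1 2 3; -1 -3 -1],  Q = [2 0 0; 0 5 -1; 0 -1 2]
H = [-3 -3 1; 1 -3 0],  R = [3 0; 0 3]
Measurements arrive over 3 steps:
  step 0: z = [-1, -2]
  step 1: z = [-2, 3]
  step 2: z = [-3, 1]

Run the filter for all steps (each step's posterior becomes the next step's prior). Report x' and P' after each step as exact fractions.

step 0: x̄ = F·x = [-2, -4, -2]
step 0: P̄ = F·P·Fᵀ + Q = [10 -3 10; -3 63 -48; 10 -48 50]
step 0: y = z − H·x̄ = [-17, -12]
step 0: S = H·P̄·Hᵀ + R = [884 673; 673 598]
step 0: K = P̄·Hᵀ·S⁻¹ = [-19365/75703 24199/75703; -7128/75703 -16284/75703; -5570/75703 25764/75703]
step 0: x' = x̄ + K·y = [-112589/75703, 13772/75703, -365884/75703]
step 0: P' = (I − K·H)·P̄ = [84234/75703 3879/75703 206244/75703; 3879/75703 17577/75703 42984/75703; 206244/75703 42984/75703 730974/75703]
step 1: x̄ = F·x = [-267067/75703, -1182697/75703, 437157/75703]
step 1: P̄ = F·P·Fᵀ + Q = [493493/75703 1606425/75703 -664461/75703; 1606425/75703 8880611/75703 -3775516/75703; -664461/75703 -3775516/75703 1818473/75703]
step 1: y = z − H·x̄ = [-4937855/75703, -3053915/75703]
step 1: S = H·P̄·Hᵀ + R = [141968030/75703 98745657/75703; 98745657/75703 71007551/75703]
step 1: K = P̄·Hᵀ·S⁻¹ = [-889788597/4360426327 971734765/4360426327; -395341856/4360426327 -987595824/4360426327; 292012315/4360426327 248653794/4360426327]
step 1: x' = x̄ + K·y = [3454628217/4360426327, -2495127993/4360426327, -3898011032/4360426327]
step 1: P' = (I − K·H)·P̄ = [2096000562/4360426327 -273067911/4360426327 2799432162/4360426327; -273067911/4360426327 896573187/4360426327 684490260/4360426327; 2799432162/4360426327 684490260/4360426327 11327804211/4360426327]
step 2: x̄ = F·x = [-4857511256/4360426327, -13229660865/4360426327, 7928766794/4360426327]
step 2: P̄ = F·P·Fᵀ + Q = [15527249948/4360426327 24630114846/4360426327 -9003336252/4360426327; 24630114846/4360426327 153352867292/4360426327 -63181060597/4360426327; -9003336252/4360426327 -63181060597/4360426327 38281214528/4360426327]
step 2: y = z − H·x̄ = [-75271562138/4360426327, -30471045012/4360426327]
step 2: S = H·P̄·Hᵀ + R = [2447731996991/4360426327 1661914590399/4360426327; 1661914590399/4360426327 1261003645481/4360426327]
step 2: K = P̄·Hᵀ·S⁻¹ = [-7599544932036/37225587733805 8292754856294/37225587733805; -6728277878423/74451175467610 -16840823254683/74451175467610; 2443030651841/37225587733805 2109901572456/37225587733805]
step 2: x' = x̄ + K·y = [6353369613736/7445117546761, 794455972996/7445117546761, 2154439088664/7445117546761]
step 2: P' = (I − K·H)·P̄ = [17899049942088/37225587733805 -2326404875598/37225587733805 23919300403362/37225587733805; -2326404875598/37225587733805 15289886670951/74451175467610 5863198561998/37225587733805; 23919300403362/37225587733805 5863198561998/37225587733805 96676588851603/37225587733805]

step 0: x' = [-112589/75703, 13772/75703, -365884/75703], P' = [84234/75703 3879/75703 206244/75703; 3879/75703 17577/75703 42984/75703; 206244/75703 42984/75703 730974/75703]
step 1: x' = [3454628217/4360426327, -2495127993/4360426327, -3898011032/4360426327], P' = [2096000562/4360426327 -273067911/4360426327 2799432162/4360426327; -273067911/4360426327 896573187/4360426327 684490260/4360426327; 2799432162/4360426327 684490260/4360426327 11327804211/4360426327]
step 2: x' = [6353369613736/7445117546761, 794455972996/7445117546761, 2154439088664/7445117546761], P' = [17899049942088/37225587733805 -2326404875598/37225587733805 23919300403362/37225587733805; -2326404875598/37225587733805 15289886670951/74451175467610 5863198561998/37225587733805; 23919300403362/37225587733805 5863198561998/37225587733805 96676588851603/37225587733805]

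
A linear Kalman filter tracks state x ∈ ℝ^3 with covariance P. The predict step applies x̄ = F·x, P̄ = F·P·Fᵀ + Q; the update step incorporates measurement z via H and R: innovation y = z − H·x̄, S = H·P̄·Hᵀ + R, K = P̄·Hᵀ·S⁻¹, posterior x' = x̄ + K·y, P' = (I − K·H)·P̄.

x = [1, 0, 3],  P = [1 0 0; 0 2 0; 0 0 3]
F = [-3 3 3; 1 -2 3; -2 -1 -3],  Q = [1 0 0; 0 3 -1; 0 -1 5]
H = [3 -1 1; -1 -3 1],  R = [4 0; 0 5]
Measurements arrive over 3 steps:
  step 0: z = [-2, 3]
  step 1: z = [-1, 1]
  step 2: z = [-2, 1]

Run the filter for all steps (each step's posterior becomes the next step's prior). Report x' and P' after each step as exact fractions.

step 0: x̄ = F·x = [6, 10, -11]
step 0: P̄ = F·P·Fᵀ + Q = [55 12 -27; 12 39 -26; -27 -26 38]
step 0: y = z − H·x̄ = [1, 50]
step 0: S = H·P̄·Hᵀ + R = [394 -56; -56 731]
step 0: K = P̄·Hᵀ·S⁻¹ = [42749/142439 -19718/142439; -29879/284878 -31347/142439; -4419/284878 27695/142439]
step 0: x' = x̄ + K·y = [-8047/12949, -28709/25898, -33507/25898]
step 0: P' = (I − K·H)·P̄ = [121047/142439 -107301/142439 -299446/142439; -107301/142439 526181/284878 1050471/284878; -299446/142439 1050471/284878 2829471/284878]
step 1: x̄ = F·x = [-69183/12949, -59197/25898, 80709/12949]
step 1: P̄ = F·P·Fᵀ + Q = [33107981/142439 13197609/142439 -19674870/142439; 13197609/142439 13326095/284878 -8642154/142439; -19674870/142439 -8642154/142439 13320950/142439]
step 1: y = z − H·x̄ = [168585/25898, -451477/25898]
step 1: S = H·P̄·Hᵀ + R = [277150033/284878 -352751693/284878; -352751693/284878 554993743/284878]
step 1: K = P̄·Hᵀ·S⁻¹ = [30149537182/103141615965 -15171798298/103141615965; -1791274927/20628323193 -4247967938/20628323193; 505551604/34380538655 7621516144/34380538655]
step 1: x' = x̄ + K·y = [-90308716063/103141615965, 15242215195/20628323193, 84714146329/34380538655]
step 1: P' = (I − K·H)·P̄ = [68974246907/103141615965 -7943984741/20628323193 -42014838566/34380538655; -7943984741/20628323193 22925339473/20628323193 13197397996/6876107731; -42014838566/34380538655 13197397996/6876107731 194053712094/34380538655]
step 2: x̄ = F·x = [84132446205/6876107731, 519696448948/103141615965, -43868064054/6876107731]
step 2: P̄ = F·P·Fᵀ + Q = [902803847275/6876107731 355829199486/6876107731 -520266016830/6876107731; 355829199486/6876107731 3103437072152/103141615965 -242810877440/6876107731; -520266016830/6876107731 -242810877440/6876107731 377468928520/6876107731]
step 2: y = z − H·x̄ = [-2814525901397/103141615965, 1194079538898/34380538655]
step 2: S = H·P̄·Hᵀ + R = [59492313700697/103141615965 -23130886593313/34380538655; -23130886593313/34380538655 39045440264786/34380538655]
step 2: K = P̄·Hᵀ·S⁻¹ = [6079658416500615/20877794971137377 -3056921632040660/20877794971137377; -1781210339571410/20877794971137377 -4315108756795504/20877794971137377; 389064098886690/20877794971137377 4578085500206720/20877794971137377]
step 2: x' = x̄ + K·y = [-16622576183495288/20877794971137377, 3932741573825446/20877794971137377, 15190153504835132/20877794971137377]
step 2: P' = (I − K·H)·P̄ = [13853370695548260/20877794971137377 -7905120477993640/20877794971137377 -25146598898635960/20877794971137377; -7905120477993640/20877794971137377 23035592168833220/20877794971137377 39626112244528500/20877794971137377; -25146598898635960/20877794971137377 39626112244528500/20877794971137377 116622165335983140/20877794971137377]

step 0: x' = [-8047/12949, -28709/25898, -33507/25898], P' = [121047/142439 -107301/142439 -299446/142439; -107301/142439 526181/284878 1050471/284878; -299446/142439 1050471/284878 2829471/284878]
step 1: x' = [-90308716063/103141615965, 15242215195/20628323193, 84714146329/34380538655], P' = [68974246907/103141615965 -7943984741/20628323193 -42014838566/34380538655; -7943984741/20628323193 22925339473/20628323193 13197397996/6876107731; -42014838566/34380538655 13197397996/6876107731 194053712094/34380538655]
step 2: x' = [-16622576183495288/20877794971137377, 3932741573825446/20877794971137377, 15190153504835132/20877794971137377], P' = [13853370695548260/20877794971137377 -7905120477993640/20877794971137377 -25146598898635960/20877794971137377; -7905120477993640/20877794971137377 23035592168833220/20877794971137377 39626112244528500/20877794971137377; -25146598898635960/20877794971137377 39626112244528500/20877794971137377 116622165335983140/20877794971137377]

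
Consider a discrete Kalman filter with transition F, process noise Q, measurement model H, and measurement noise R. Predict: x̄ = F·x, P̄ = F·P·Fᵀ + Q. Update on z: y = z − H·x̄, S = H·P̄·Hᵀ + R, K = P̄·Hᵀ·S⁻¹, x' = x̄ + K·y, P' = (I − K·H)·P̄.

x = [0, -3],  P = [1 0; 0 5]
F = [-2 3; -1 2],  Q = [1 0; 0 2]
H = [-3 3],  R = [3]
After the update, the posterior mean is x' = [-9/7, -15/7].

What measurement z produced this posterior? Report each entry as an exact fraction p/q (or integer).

z = [-3]

x̄ = F·x = [-9, -6]
P̄ = F·P·Fᵀ + Q = [50 32; 32 23]
S = H·P̄·Hᵀ + R = [84]
K = P̄·Hᵀ·S⁻¹ = [-9/14; -9/28]
x' − x̄ = [54/7, 27/7] = K·y
y = (KᵀK)⁻¹·Kᵀ·(x' − x̄) = [-12]
z = y + H·x̄ = [-12] + [9] = [-3]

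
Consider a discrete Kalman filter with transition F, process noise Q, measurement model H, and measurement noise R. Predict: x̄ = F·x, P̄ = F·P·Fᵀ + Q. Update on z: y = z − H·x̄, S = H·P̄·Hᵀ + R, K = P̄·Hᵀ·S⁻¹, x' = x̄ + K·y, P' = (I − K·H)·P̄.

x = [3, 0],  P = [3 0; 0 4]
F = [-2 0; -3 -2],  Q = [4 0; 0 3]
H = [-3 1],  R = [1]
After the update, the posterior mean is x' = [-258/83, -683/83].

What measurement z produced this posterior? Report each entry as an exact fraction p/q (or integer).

x̄ = F·x = [-6, -9]
P̄ = F·P·Fᵀ + Q = [16 18; 18 46]
S = H·P̄·Hᵀ + R = [83]
K = P̄·Hᵀ·S⁻¹ = [-30/83; -8/83]
x' − x̄ = [240/83, 64/83] = K·y
y = (KᵀK)⁻¹·Kᵀ·(x' − x̄) = [-8]
z = y + H·x̄ = [-8] + [9] = [1]

z = [1]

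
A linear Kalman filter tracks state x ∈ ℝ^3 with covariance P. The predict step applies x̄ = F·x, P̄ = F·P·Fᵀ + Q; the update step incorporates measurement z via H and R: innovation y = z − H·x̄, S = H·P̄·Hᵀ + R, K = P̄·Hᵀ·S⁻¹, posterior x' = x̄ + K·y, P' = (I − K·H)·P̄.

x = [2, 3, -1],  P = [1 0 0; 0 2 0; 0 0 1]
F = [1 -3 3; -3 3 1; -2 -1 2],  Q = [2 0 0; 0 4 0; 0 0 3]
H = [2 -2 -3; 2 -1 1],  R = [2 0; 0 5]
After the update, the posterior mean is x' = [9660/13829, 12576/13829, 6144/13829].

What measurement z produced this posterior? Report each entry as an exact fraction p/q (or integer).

x̄ = F·x = [-10, 2, -9]
P̄ = F·P·Fᵀ + Q = [30 -18 10; -18 32 2; 10 2 13]
S = H·P̄·Hᵀ + R = [415 215; 215 278]
K = P̄·Hᵀ·S⁻¹ = [-572/69145 4466/13829; -15278/69145 -920/13829; -13059/69145 3562/13829]
x' − x̄ = [147950/13829, -15082/13829, 130605/13829] = K·y
y = (KᵀK)⁻¹·Kᵀ·(x' − x̄) = [-5, 33]
z = y + H·x̄ = [-5, 33] + [3, -31] = [-2, 2]

z = [-2, 2]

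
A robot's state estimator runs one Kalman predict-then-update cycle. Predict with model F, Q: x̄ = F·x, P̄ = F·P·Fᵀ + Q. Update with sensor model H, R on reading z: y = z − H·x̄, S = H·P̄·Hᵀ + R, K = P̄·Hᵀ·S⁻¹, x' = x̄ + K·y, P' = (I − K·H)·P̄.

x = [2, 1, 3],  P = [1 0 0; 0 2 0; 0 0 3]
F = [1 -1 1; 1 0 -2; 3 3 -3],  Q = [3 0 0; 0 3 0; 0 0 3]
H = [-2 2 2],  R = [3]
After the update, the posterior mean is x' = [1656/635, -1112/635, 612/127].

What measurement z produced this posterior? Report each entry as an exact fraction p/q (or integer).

z = [1]

x̄ = F·x = [4, -4, 0]
P̄ = F·P·Fᵀ + Q = [9 -5 -12; -5 16 21; -12 21 57]
S = H·P̄·Hᵀ + R = [635]
K = P̄·Hᵀ·S⁻¹ = [-52/635; 84/635; 36/127]
x' − x̄ = [-884/635, 1428/635, 612/127] = K·y
y = (KᵀK)⁻¹·Kᵀ·(x' − x̄) = [17]
z = y + H·x̄ = [17] + [-16] = [1]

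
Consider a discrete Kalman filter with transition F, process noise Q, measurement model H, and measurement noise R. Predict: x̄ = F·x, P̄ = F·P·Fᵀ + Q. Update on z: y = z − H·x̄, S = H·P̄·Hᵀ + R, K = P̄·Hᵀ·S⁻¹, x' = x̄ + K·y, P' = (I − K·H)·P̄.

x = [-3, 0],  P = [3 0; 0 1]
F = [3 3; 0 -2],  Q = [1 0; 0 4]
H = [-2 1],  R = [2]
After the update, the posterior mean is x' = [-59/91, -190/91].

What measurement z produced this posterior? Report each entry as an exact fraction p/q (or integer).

z = [-1]

x̄ = F·x = [-9, 0]
P̄ = F·P·Fᵀ + Q = [37 -6; -6 8]
S = H·P̄·Hᵀ + R = [182]
K = P̄·Hᵀ·S⁻¹ = [-40/91; 10/91]
x' − x̄ = [760/91, -190/91] = K·y
y = (KᵀK)⁻¹·Kᵀ·(x' − x̄) = [-19]
z = y + H·x̄ = [-19] + [18] = [-1]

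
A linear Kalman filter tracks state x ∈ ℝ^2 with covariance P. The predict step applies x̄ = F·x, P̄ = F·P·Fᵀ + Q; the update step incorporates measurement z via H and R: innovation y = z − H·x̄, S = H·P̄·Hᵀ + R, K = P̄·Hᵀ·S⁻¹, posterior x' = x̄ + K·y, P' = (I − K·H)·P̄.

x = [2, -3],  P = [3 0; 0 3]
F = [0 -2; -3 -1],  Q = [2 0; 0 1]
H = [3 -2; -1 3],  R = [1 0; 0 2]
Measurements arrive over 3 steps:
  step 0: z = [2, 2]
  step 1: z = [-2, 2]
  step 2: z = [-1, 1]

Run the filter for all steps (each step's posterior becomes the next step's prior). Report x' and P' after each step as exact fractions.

step 0: x' = [30298/20117, 23858/20117], P' = [6794/20117 5982/20117; 5982/20117 7624/20117]
step 1: x' = [-8996316/17097937, 4020502/17097937], P' = [5389530/17097937 4732930/17097937; 4732930/17097937 6115048/17097937]
step 2: x' = [-2130421388/13730887661, 4254467013/13730887661], P' = [4314951826/13730887661 3785055082/13730887661; 3785055082/13730887661 4891712328/13730887661]

step 0: x̄ = F·x = [6, -3]
step 0: P̄ = F·P·Fᵀ + Q = [14 6; 6 31]
step 0: y = z − H·x̄ = [-22, 17]
step 0: S = H·P̄·Hᵀ + R = [179 -162; -162 259]
step 0: K = P̄·Hᵀ·S⁻¹ = [8418/20117 5576/20117; 2698/20117 8445/20117]
step 0: x' = x̄ + K·y = [30298/20117, 23858/20117]
step 0: P' = (I − K·H)·P̄ = [6794/20117 5982/20117; 5982/20117 7624/20117]
step 1: x̄ = F·x = [-47716/20117, -114752/20117]
step 1: P̄ = F·P·Fᵀ + Q = [70730/20117 51140/20117; 51140/20117 124779/20117]
step 1: y = z − H·x̄ = [-126590/20117, 336774/20117]
step 1: S = H·P̄·Hᵀ + R = [542123/20117 -398324/20117; -398324/20117 927135/20117]
step 1: K = P̄·Hᵀ·S⁻¹ = [6702730/17097937 4404630/17097937; 1968694/17097937 6806107/17097937]
step 1: x' = x̄ + K·y = [-8996316/17097937, 4020502/17097937]
step 1: P' = (I − K·H)·P̄ = [5389530/17097937 4732930/17097937; 4732930/17097937 6115048/17097937]
step 2: x̄ = F·x = [-8041004/17097937, 22968446/17097937]
step 2: P̄ = F·P·Fᵀ + Q = [58656066/17097937 40627676/17097937; 40627676/17097937 100116335/17097937]
step 2: y = z − H·x̄ = [52961967/17097937, -59848405/17097937]
step 2: S = H·P̄·Hᵀ + R = [457935759/17097937 -329761772/17097937; -329761772/17097937 750132899/17097937]
step 2: K = P̄·Hᵀ·S⁻¹ = [5374745314/13730887661 3520106710/13730887661; 1571740590/13730887661 5445040951/13730887661]
step 2: x' = x̄ + K·y = [-2130421388/13730887661, 4254467013/13730887661]
step 2: P' = (I − K·H)·P̄ = [4314951826/13730887661 3785055082/13730887661; 3785055082/13730887661 4891712328/13730887661]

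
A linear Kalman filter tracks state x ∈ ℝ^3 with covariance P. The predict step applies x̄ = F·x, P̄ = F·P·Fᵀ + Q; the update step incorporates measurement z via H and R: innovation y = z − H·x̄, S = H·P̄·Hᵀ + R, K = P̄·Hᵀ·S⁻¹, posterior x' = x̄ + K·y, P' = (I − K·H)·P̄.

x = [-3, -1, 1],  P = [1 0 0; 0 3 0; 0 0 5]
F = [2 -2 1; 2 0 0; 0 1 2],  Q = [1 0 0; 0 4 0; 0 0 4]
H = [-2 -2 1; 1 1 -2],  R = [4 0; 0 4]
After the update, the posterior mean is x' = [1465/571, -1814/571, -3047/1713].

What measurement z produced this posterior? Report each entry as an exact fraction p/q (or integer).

z = [-1, 3]

x̄ = F·x = [-3, -6, 1]
P̄ = F·P·Fᵀ + Q = [22 4 4; 4 8 0; 4 0 27]
S = H·P̄·Hᵀ + R = [167 -110; -110 134]
K = P̄·Hᵀ·S⁻¹ = [-742/1713 -379/1713; -316/1713 -106/1713; -1477/5139 -3130/5139]
x' − x̄ = [3178/571, 1612/571, -4760/1713] = K·y
y = (KᵀK)⁻¹·Kᵀ·(x' − x̄) = [-20, 14]
z = y + H·x̄ = [-20, 14] + [19, -11] = [-1, 3]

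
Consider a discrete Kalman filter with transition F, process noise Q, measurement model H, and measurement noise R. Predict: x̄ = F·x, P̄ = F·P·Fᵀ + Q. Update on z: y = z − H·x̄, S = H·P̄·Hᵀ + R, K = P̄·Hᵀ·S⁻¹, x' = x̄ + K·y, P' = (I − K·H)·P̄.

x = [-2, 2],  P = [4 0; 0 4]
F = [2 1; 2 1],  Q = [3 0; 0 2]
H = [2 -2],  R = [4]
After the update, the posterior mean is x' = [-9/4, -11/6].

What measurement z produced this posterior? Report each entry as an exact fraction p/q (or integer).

x̄ = F·x = [-2, -2]
P̄ = F·P·Fᵀ + Q = [23 20; 20 22]
S = H·P̄·Hᵀ + R = [24]
K = P̄·Hᵀ·S⁻¹ = [1/4; -1/6]
x' − x̄ = [-1/4, 1/6] = K·y
y = (KᵀK)⁻¹·Kᵀ·(x' − x̄) = [-1]
z = y + H·x̄ = [-1] + [0] = [-1]

z = [-1]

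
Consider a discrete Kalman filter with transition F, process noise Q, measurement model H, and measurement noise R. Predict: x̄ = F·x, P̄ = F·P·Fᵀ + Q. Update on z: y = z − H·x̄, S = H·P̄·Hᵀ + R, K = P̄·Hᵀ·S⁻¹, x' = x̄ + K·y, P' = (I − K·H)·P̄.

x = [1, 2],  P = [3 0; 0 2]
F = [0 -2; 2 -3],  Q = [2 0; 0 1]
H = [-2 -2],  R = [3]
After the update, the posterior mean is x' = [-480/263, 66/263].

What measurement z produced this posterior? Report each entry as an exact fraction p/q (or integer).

x̄ = F·x = [-4, -4]
P̄ = F·P·Fᵀ + Q = [10 12; 12 31]
S = H·P̄·Hᵀ + R = [263]
K = P̄·Hᵀ·S⁻¹ = [-44/263; -86/263]
x' − x̄ = [572/263, 1118/263] = K·y
y = (KᵀK)⁻¹·Kᵀ·(x' − x̄) = [-13]
z = y + H·x̄ = [-13] + [16] = [3]

z = [3]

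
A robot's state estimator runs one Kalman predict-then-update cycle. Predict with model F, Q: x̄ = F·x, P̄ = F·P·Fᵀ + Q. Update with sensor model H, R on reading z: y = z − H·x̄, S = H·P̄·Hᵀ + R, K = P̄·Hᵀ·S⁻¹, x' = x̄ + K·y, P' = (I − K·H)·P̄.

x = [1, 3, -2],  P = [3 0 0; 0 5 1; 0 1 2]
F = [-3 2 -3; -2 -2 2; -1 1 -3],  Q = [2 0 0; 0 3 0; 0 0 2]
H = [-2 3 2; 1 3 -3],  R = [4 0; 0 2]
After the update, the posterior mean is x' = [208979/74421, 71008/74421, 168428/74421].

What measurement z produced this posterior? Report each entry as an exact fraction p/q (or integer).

z = [2, -1]

x̄ = F·x = [9, -12, 8]
P̄ = F·P·Fᵀ + Q = [55 -4 28; -4 35 -8; 28 -8 22]
S = H·P̄·Hᵀ + R = [355 333; 333 522]
K = P̄·Hᵀ·S⁻¹ = [-2311/8269 7423/74421; 1001/8269 12074/74421; 206/8269 -10022/74421]
x' − x̄ = [-460810/74421, 964060/74421, -426940/74421] = K·y
y = (KᵀK)⁻¹·Kᵀ·(x' − x̄) = [40, 50]
z = y + H·x̄ = [40, 50] + [-38, -51] = [2, -1]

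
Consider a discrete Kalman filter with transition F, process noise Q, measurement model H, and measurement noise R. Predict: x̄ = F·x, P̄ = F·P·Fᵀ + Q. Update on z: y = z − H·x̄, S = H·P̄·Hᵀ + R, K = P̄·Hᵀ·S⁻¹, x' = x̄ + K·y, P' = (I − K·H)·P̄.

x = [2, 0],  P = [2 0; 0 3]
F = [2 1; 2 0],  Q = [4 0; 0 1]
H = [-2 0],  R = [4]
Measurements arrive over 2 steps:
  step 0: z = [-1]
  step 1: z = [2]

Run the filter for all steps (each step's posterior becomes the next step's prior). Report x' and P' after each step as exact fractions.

step 0: x' = [23/32, 9/4], P' = [15/16 1/2; 1/2 5]
step 1: x' = [-59/84, 1/42], P' = [59/63 19/63; 19/63 209/63]

step 0: x̄ = F·x = [4, 4]
step 0: P̄ = F·P·Fᵀ + Q = [15 8; 8 9]
step 0: y = z − H·x̄ = [7]
step 0: S = H·P̄·Hᵀ + R = [64]
step 0: K = P̄·Hᵀ·S⁻¹ = [-15/32; -1/4]
step 0: x' = x̄ + K·y = [23/32, 9/4]
step 0: P' = (I − K·H)·P̄ = [15/16 1/2; 1/2 5]
step 1: x̄ = F·x = [59/16, 23/16]
step 1: P̄ = F·P·Fᵀ + Q = [59/4 19/4; 19/4 19/4]
step 1: y = z − H·x̄ = [75/8]
step 1: S = H·P̄·Hᵀ + R = [63]
step 1: K = P̄·Hᵀ·S⁻¹ = [-59/126; -19/126]
step 1: x' = x̄ + K·y = [-59/84, 1/42]
step 1: P' = (I − K·H)·P̄ = [59/63 19/63; 19/63 209/63]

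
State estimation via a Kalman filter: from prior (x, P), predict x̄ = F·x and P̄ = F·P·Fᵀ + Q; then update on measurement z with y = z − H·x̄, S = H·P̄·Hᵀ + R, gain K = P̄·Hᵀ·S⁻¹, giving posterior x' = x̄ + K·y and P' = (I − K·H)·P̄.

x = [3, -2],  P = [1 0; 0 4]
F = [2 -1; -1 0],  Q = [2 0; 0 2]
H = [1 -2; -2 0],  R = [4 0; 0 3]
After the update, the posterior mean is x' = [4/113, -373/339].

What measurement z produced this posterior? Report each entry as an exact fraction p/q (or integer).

z = [2, 1]

x̄ = F·x = [8, -3]
P̄ = F·P·Fᵀ + Q = [10 -2; -2 3]
S = H·P̄·Hᵀ + R = [34 -28; -28 43]
K = P̄·Hᵀ·S⁻¹ = [7/113 -48/113; -116/339 -44/339]
x' − x̄ = [-900/113, 644/339] = K·y
y = (KᵀK)⁻¹·Kᵀ·(x' − x̄) = [-12, 17]
z = y + H·x̄ = [-12, 17] + [14, -16] = [2, 1]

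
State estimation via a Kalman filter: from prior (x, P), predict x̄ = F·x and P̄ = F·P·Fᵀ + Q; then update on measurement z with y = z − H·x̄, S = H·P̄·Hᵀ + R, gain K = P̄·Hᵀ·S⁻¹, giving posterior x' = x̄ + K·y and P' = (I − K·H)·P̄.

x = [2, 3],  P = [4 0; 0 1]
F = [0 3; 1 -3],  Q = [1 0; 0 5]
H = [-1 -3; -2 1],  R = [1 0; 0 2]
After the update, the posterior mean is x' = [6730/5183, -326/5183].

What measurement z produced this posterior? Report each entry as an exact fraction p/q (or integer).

x̄ = F·x = [9, -7]
P̄ = F·P·Fᵀ + Q = [10 -9; -9 18]
S = H·P̄·Hᵀ + R = [119 -79; -79 96]
K = P̄·Hᵀ·S⁻¹ = [-659/5183 -2108/5183; -1476/5183 729/5183]
x' − x̄ = [-39917/5183, 35955/5183] = K·y
y = (KᵀK)⁻¹·Kᵀ·(x' − x̄) = [-13, 23]
z = y + H·x̄ = [-13, 23] + [12, -25] = [-1, -2]

z = [-1, -2]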